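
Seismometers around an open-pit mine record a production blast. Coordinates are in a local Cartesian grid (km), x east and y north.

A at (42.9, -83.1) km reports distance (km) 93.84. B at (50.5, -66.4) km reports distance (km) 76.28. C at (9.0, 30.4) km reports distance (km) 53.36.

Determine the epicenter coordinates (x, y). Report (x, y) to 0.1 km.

x ≈ 58.1 km, y ≈ 9.5 km

Circle about each station: (x − 42.9)² + (y + 83.1)² = 93.84²; (x − 50.5)² + (y + 66.4)² = 76.28²; (x − 9.0)² + (y − 30.4)² = 53.36².
Subtracting the A equation from the B and C equations removes the quadratic terms:
15.2 x + 33.4 y = 1200.50
-67.8 x + 227.0 y = -1782.20
Solving the 2×2 system: x ≈ 58.1, y ≈ 9.5 km.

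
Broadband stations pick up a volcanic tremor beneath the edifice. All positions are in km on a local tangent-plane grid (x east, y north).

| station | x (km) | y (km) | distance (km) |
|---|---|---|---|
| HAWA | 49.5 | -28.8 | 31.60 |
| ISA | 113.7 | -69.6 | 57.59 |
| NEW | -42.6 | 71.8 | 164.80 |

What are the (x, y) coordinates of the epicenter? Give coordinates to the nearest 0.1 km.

(57.0, -59.5)

Circle about each station: (x − 49.5)² + (y + 28.8)² = 31.60²; (x − 113.7)² + (y + 69.6)² = 57.59²; (x + 42.6)² + (y − 71.8)² = 164.80².
Subtracting the HAWA equation from the ISA and NEW equations removes the quadratic terms:
128.4 x − 81.6 y = 12174.11
-184.2 x + 201.2 y = -22470.17
Solving the 2×2 system: x ≈ 57.0, y ≈ -59.5 km.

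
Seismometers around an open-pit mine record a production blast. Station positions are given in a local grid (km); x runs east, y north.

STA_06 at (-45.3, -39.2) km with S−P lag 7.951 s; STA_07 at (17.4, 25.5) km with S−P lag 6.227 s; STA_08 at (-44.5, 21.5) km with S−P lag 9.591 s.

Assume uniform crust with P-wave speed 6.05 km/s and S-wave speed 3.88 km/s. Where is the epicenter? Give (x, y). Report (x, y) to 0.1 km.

Distance from S−P lag: d = Δt · v_P v_S / (v_P − v_S) = Δt · (6.05·3.88)/(6.05−3.88) ≈ 10.8175·Δt.
So d_STA_06 = 86.01, d_STA_07 = 67.36, d_STA_08 = 103.75 km.
Circle about each station: (x + 45.3)² + (y + 39.2)² = 86.01²; (x − 17.4)² + (y − 25.5)² = 67.36²; (x + 44.5)² + (y − 21.5)² = 103.75².
Subtracting pairs of circle equations eliminates x²+y² and gives linear equations (the radical axes):
125.4 x + 129.4 y = 224.63
1.6 x + 121.4 y = -4512.57
Solving the 2×2 system: x ≈ 40.7, y ≈ -37.7 km.
Check against STA_06 (with the unrounded x, y): √((x + 45.3)²+(y + 39.2)²) = 86.01 ≈ 86.01 km. ✓

x ≈ 40.7 km, y ≈ -37.7 km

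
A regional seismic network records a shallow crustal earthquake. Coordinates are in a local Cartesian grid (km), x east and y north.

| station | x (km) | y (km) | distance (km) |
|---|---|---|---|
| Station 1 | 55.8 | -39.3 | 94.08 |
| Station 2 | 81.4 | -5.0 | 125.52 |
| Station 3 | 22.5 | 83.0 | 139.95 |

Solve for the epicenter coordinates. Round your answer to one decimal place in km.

Circle about each station: (x − 55.8)² + (y + 39.3)² = 94.08²; (x − 81.4)² + (y + 5.0)² = 125.52²; (x − 22.5)² + (y − 83.0)² = 139.95².
Subtracting pairs of circle equations eliminates x²+y² and gives linear equations (the radical axes):
51.2 x + 68.6 y = -4911.39
-66.6 x + 244.6 y = -7997.84
Solving the 2×2 system: x ≈ -38.2, y ≈ -43.1 km.

x ≈ -38.2 km, y ≈ -43.1 km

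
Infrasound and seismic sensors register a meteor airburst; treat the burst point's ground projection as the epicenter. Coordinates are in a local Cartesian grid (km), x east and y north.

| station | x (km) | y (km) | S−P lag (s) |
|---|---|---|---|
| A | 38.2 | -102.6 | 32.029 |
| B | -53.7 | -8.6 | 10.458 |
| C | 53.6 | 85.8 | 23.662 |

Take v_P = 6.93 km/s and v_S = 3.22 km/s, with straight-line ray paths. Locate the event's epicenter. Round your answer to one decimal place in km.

(-83.3, 46.9)

Distance from S−P lag: d = Δt · v_P v_S / (v_P − v_S) = Δt · (6.93·3.22)/(6.93−3.22) ≈ 6.0147·Δt.
So d_A = 192.65, d_B = 62.90, d_C = 142.32 km.
Circle about each station: (x − 38.2)² + (y + 102.6)² = 192.65²; (x + 53.7)² + (y + 8.6)² = 62.90²; (x − 53.6)² + (y − 85.8)² = 142.32².
Subtracting the A equation from the B and C equations removes the quadratic terms:
-183.8 x + 188.0 y = 24129.26
30.8 x + 376.8 y = 15107.64
Solving the 2×2 system: x ≈ -83.3, y ≈ 46.9 km.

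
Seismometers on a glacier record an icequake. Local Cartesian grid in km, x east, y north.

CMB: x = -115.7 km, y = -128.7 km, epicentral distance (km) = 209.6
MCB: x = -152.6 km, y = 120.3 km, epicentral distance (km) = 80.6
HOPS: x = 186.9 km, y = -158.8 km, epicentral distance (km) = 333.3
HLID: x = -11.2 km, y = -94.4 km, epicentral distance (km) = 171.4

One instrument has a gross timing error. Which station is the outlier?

Solve using three stations at a time. Using CMB, HOPS, HLID (subtract circle equations pairwise → linear system) gives (x, y) ≈ (-53.9, 71.6).
Distances from that point to each station vs reported:
  CMB: calculated 209.6 vs reported 209.6 → residual 0.0 km
  MCB: calculated 110.0 vs reported 80.6 → residual 29.4 km
  HOPS: calculated 333.3 vs reported 333.3 → residual 0.0 km
  HLID: calculated 171.5 vs reported 171.4 → residual 0.1 km
CMB, HOPS, HLID are mutually consistent (residuals ≈ 0); MCB is off by 29.4 km.

MCB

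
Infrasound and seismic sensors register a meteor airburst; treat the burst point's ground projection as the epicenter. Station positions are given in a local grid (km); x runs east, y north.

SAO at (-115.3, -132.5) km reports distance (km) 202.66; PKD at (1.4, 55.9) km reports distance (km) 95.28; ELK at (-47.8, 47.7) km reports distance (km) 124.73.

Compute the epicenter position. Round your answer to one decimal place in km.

Circle about each station: (x + 115.3)² + (y + 132.5)² = 202.66²; (x − 1.4)² + (y − 55.9)² = 95.28²; (x + 47.8)² + (y − 47.7)² = 124.73².
Subtracting the SAO equation from the PKD and ELK equations removes the quadratic terms:
233.4 x + 376.8 y = 4269.23
135.0 x + 360.4 y = -776.71
Solving the 2×2 system: x ≈ 55.1, y ≈ -22.8 km.
Check against SAO (with the unrounded x, y): √((x + 115.3)²+(y + 132.5)²) = 202.65 ≈ 202.66 km. ✓

x ≈ 55.1 km, y ≈ -22.8 km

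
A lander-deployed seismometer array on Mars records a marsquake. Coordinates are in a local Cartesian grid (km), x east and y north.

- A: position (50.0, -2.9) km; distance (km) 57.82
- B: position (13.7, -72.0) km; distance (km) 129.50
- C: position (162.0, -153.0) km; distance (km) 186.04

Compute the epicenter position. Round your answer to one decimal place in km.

(101.7, 23.0)

Circle about each station: (x − 50.0)² + (y + 2.9)² = 57.82²; (x − 13.7)² + (y + 72.0)² = 129.50²; (x − 162.0)² + (y + 153.0)² = 186.04².
Subtracting the A equation from the B and C equations removes the quadratic terms:
-72.6 x − 138.2 y = -10563.82
224.0 x − 300.2 y = 15876.86
Solving the 2×2 system: x ≈ 101.7, y ≈ 23.0 km.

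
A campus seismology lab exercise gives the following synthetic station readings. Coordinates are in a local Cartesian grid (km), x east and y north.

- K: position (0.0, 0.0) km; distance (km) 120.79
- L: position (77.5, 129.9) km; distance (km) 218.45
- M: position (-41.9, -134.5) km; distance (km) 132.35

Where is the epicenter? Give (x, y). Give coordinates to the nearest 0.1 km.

Circle about each station: x² + y² = 120.79²; (x − 77.5)² + (y − 129.9)² = 218.45²; (x + 41.9)² + (y + 134.5)² = 132.35².
Subtracting pairs of circle equations eliminates x²+y² and gives linear equations (the radical axes):
155.0 x + 259.8 y = -10249.92
-83.8 x − 269.0 y = 16919.56
Solving the 2×2 system: x ≈ 82.2, y ≈ -88.5 km.

x ≈ 82.2 km, y ≈ -88.5 km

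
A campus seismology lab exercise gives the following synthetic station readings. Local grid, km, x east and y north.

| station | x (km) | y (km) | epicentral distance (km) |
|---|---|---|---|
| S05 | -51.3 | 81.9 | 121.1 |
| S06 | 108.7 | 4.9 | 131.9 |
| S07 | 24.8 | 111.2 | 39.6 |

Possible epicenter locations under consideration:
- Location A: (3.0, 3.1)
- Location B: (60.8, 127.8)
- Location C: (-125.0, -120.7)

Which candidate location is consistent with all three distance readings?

For each candidate, compare |candidate − station| to the reported distance:
Location A: residuals S05 25.4, S06 26.2, S07 70.7 → max 70.7 km
Location B: residuals S05 0.0, S06 0.0, S07 0.0 → max 0.0 km
Location C: residuals S05 94.5, S06 133.4, S07 236.5 → max 236.5 km
Only Location B has all residuals ≈ 0.

Location B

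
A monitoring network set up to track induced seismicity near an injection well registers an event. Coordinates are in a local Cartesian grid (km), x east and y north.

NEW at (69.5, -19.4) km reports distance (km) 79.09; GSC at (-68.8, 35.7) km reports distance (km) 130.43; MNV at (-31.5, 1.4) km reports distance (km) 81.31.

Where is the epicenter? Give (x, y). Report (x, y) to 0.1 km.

Circle about each station: (x − 69.5)² + (y + 19.4)² = 79.09²; (x + 68.8)² + (y − 35.7)² = 130.43²; (x + 31.5)² + (y − 1.4)² = 81.31².
Subtracting pairs of circle equations eliminates x²+y² and gives linear equations (the radical axes):
-276.6 x + 110.2 y = -9955.44
-202.0 x + 41.6 y = -4568.49
Solving the 2×2 system: x ≈ 8.3, y ≈ -69.5 km.
Check against NEW (with the unrounded x, y): √((x − 69.5)²+(y + 19.4)²) = 79.09 ≈ 79.09 km. ✓

x ≈ 8.3 km, y ≈ -69.5 km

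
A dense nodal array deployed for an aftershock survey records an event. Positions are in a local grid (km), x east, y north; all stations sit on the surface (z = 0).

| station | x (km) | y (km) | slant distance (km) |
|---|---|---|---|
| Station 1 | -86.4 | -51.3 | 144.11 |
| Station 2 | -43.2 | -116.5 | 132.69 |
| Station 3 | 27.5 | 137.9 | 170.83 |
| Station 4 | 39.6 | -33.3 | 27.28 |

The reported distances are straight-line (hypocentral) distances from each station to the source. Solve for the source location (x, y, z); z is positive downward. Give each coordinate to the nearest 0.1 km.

(54.2, -29.3, 22.7)

Each station gives a sphere (x−x_i)² + (y−y_i)² + z² = d_i² (stations at z=0).
Subtracting the Station 1 sphere from Station 2 and Station 3: z² cancels, leaving linear equations in x and y:
86.4 x − 130.4 y = 8502.90
227.8 x + 378.4 y = 1260.81
Solving: x ≈ 54.198, y ≈ -29.296 km (keep extra digits for the depth step; rounded: 54.2, -29.3).
Then from the Station 1 sphere: z² = 144.11² − (x + 86.4)² − (y + 51.3)² with x = 54.198, y = -29.296, so z ≈ 22.709 ≈ 22.7 km.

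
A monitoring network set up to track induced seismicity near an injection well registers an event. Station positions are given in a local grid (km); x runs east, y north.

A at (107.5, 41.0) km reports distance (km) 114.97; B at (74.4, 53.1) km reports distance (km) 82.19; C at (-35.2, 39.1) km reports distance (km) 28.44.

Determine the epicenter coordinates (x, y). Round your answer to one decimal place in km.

Circle about each station: (x − 107.5)² + (y − 41.0)² = 114.97²; (x − 74.4)² + (y − 53.1)² = 82.19²; (x + 35.2)² + (y − 39.1)² = 28.44².
Subtracting the A equation from the B and C equations removes the quadratic terms:
-66.2 x + 24.2 y = 1580.62
-285.4 x − 3.8 y = 1939.87
Solving the 2×2 system: x ≈ -7.4, y ≈ 45.1 km.

-7.4 km east, 45.1 km north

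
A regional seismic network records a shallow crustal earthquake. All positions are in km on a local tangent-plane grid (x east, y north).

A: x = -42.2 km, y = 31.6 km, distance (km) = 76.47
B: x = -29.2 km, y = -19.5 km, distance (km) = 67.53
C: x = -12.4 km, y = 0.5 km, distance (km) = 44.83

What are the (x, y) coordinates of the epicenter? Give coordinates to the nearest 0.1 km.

Circle about each station: (x + 42.2)² + (y − 31.6)² = 76.47²; (x + 29.2)² + (y + 19.5)² = 67.53²; (x + 12.4)² + (y − 0.5)² = 44.83².
Subtracting the A equation from the B and C equations removes the quadratic terms:
26.0 x − 102.2 y = -259.15
59.6 x − 62.2 y = 1212.54
Solving the 2×2 system: x ≈ 31.3, y ≈ 10.5 km.
Check against A (with the unrounded x, y): √((x + 42.2)²+(y − 31.6)²) = 76.47 ≈ 76.47 km. ✓

x ≈ 31.3 km, y ≈ 10.5 km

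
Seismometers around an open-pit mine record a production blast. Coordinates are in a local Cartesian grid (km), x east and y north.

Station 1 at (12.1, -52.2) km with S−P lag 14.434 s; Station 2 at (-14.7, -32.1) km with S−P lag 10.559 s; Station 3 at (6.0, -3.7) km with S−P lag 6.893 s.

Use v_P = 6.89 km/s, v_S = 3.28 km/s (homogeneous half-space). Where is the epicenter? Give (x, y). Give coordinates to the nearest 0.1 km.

(-15.0, 34.0)

Distance from S−P lag: d = Δt · v_P v_S / (v_P − v_S) = Δt · (6.89·3.28)/(6.89−3.28) ≈ 6.2602·Δt.
So d_Station 1 = 90.36, d_Station 2 = 66.10, d_Station 3 = 43.15 km.
Circle about each station: (x − 12.1)² + (y + 52.2)² = 90.36²; (x + 14.7)² + (y + 32.1)² = 66.10²; (x − 6.0)² + (y + 3.7)² = 43.15².
Subtracting the Station 1 equation from the Station 2 and Station 3 equations removes the quadratic terms:
-53.6 x + 40.2 y = 2170.97
-12.2 x + 97.0 y = 3481.45
Solving the 2×2 system: x ≈ -15.0, y ≈ 34.0 km.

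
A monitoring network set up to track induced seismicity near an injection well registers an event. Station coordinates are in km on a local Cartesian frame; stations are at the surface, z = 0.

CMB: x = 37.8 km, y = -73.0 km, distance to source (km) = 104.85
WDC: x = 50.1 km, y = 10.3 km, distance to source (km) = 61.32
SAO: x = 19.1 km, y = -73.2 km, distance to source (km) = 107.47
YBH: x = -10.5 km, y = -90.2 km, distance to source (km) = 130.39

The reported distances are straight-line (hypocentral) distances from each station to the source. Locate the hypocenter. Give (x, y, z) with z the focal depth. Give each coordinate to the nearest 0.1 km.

(42.4, 12.3, 60.8)

Each station gives a sphere (x−x_i)² + (y−y_i)² + z² = d_i² (stations at z=0).
Subtracting the CMB sphere from WDC and SAO: z² cancels, leaving linear equations in x and y:
24.6 x + 166.6 y = 3091.64
-37.4 x − 0.4 y = -1591.07
Solving: x ≈ 42.410, y ≈ 12.295 km (keep extra digits for the depth step; rounded: 42.4, 12.3).
Then from the CMB sphere: z² = 104.85² − (x − 37.8)² − (y + 73.0)² with x = 42.410, y = 12.295, so z ≈ 60.803 ≈ 60.8 km.
Check against YBH (with the unrounded solution): distance 130.39 ≈ 130.39 km. ✓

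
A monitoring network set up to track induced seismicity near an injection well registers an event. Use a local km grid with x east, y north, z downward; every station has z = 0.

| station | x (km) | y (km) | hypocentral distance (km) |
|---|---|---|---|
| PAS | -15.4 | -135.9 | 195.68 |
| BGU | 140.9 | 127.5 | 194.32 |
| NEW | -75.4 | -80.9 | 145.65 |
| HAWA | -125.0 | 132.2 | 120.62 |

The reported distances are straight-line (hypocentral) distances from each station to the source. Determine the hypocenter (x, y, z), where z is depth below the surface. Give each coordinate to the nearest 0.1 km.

Each station gives a sphere (x−x_i)² + (y−y_i)² + z² = d_i² (stations at z=0).
Subtracting the PAS sphere from BGU and NEW: z² cancels, leaving linear equations in x and y:
312.6 x + 526.8 y = 17933.49
-120.0 x + 110.0 y = 10600.74
Solving: x ≈ -37.005, y ≈ 56.001 km (keep extra digits for the depth step; rounded: -37.0, 56.0).
Then from the PAS sphere: z² = 195.68² − (x + 15.4)² − (y + 135.9)² with x = -37.005, y = 56.001, so z ≈ 31.589 ≈ 31.6 km.

(-37.0, 56.0, 31.6)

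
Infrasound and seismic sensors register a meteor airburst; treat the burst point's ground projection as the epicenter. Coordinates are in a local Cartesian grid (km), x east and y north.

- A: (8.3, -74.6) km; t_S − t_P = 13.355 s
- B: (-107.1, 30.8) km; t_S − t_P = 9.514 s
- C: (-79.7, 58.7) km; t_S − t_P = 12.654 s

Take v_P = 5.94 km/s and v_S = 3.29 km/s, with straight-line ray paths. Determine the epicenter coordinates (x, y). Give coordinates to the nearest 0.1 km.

(-81.7, -34.6)

Distance from S−P lag: d = Δt · v_P v_S / (v_P − v_S) = Δt · (5.94·3.29)/(5.94−3.29) ≈ 7.3746·Δt.
So d_A = 98.49, d_B = 70.16, d_C = 93.32 km.
Circle about each station: (x − 8.3)² + (y + 74.6)² = 98.49²; (x + 107.1)² + (y − 30.8)² = 70.16²; (x + 79.7)² + (y − 58.7)² = 93.32².
Subtracting the A equation from the B and C equations removes the quadratic terms:
-230.8 x + 210.8 y = 11562.85
-176.0 x + 266.6 y = 5155.39
Solving the 2×2 system: x ≈ -81.7, y ≈ -34.6 km.
Check against A (with the unrounded x, y): √((x − 8.3)²+(y + 74.6)²) = 98.49 ≈ 98.49 km. ✓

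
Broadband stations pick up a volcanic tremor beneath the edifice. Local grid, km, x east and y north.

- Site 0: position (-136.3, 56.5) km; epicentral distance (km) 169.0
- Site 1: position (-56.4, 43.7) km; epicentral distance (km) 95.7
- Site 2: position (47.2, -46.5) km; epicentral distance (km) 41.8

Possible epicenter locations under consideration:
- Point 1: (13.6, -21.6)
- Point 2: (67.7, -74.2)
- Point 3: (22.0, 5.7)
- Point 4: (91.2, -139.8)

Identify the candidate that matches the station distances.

For each candidate, compare |candidate − station| to the reported distance:
Point 1: residuals Site 0 0.0, Site 1 0.0, Site 2 0.0 → max 0.0 km
Point 2: residuals Site 0 73.3, Site 1 75.5, Site 2 7.3 → max 75.5 km
Point 3: residuals Site 0 2.7, Site 1 8.6, Site 2 16.2 → max 16.2 km
Point 4: residuals Site 0 131.5, Site 1 139.8, Site 2 61.4 → max 139.8 km
Only Point 1 has all residuals ≈ 0.

Point 1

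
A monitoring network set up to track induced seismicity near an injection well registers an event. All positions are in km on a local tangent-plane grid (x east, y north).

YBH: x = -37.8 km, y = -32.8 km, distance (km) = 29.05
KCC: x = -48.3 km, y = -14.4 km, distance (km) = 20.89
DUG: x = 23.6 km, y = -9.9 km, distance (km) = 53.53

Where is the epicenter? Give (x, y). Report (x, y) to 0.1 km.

x ≈ -29.7 km, y ≈ -4.9 km

Circle about each station: (x + 37.8)² + (y + 32.8)² = 29.05²; (x + 48.3)² + (y + 14.4)² = 20.89²; (x − 23.6)² + (y + 9.9)² = 53.53².
Subtracting pairs of circle equations eliminates x²+y² and gives linear equations (the radical axes):
-21.0 x + 36.8 y = 443.08
122.8 x + 45.8 y = -3871.27
Solving the 2×2 system: x ≈ -29.7, y ≈ -4.9 km.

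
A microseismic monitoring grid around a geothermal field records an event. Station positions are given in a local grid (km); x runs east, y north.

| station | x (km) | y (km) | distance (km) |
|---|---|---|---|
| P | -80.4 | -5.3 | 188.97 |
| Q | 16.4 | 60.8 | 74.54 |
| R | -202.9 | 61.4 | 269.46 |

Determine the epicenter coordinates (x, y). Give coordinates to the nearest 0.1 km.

Circle about each station: (x + 80.4)² + (y + 5.3)² = 188.97²; (x − 16.4)² + (y − 60.8)² = 74.54²; (x + 202.9)² + (y − 61.4)² = 269.46².
Subtracting the P equation from the Q and R equations removes the quadratic terms:
193.6 x + 132.2 y = 27626.80
-245.0 x + 133.4 y = 1547.09
Solving the 2×2 system: x ≈ 59.8, y ≈ 121.4 km.

x ≈ 59.8 km, y ≈ 121.4 km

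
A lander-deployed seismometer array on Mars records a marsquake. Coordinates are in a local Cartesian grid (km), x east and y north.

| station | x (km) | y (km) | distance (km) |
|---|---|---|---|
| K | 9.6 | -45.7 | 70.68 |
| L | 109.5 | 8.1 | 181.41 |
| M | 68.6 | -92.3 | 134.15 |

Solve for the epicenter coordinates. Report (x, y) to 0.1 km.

x ≈ -60.4 km, y ≈ -55.5 km

Circle about each station: (x − 9.6)² + (y + 45.7)² = 70.68²; (x − 109.5)² + (y − 8.1)² = 181.41²; (x − 68.6)² + (y + 92.3)² = 134.15².
Subtracting the K equation from the L and M equations removes the quadratic terms:
199.8 x + 107.6 y = -18038.72
118.0 x − 93.2 y = -1955.96
Solving the 2×2 system: x ≈ -60.4, y ≈ -55.5 km.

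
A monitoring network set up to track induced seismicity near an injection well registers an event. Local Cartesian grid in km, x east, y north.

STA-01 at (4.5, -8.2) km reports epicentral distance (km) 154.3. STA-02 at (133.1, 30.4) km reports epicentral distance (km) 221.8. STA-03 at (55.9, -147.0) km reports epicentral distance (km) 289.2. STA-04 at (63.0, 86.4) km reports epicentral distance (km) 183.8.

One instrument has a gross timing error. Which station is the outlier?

STA-02

Solve using three stations at a time. Using STA-01, STA-03, STA-04 (subtract circle equations pairwise → linear system) gives (x, y) ≈ (-120.8, 82.0).
Distances from that point to each station vs reported:
  STA-01: calculated 154.4 vs reported 154.3 → residual 0.1 km
  STA-02: calculated 259.1 vs reported 221.8 → residual 37.3 km
  STA-03: calculated 289.3 vs reported 289.2 → residual 0.1 km
  STA-04: calculated 183.9 vs reported 183.8 → residual 0.1 km
STA-01, STA-03, STA-04 are mutually consistent (residuals ≈ 0); STA-02 is off by 37.3 km.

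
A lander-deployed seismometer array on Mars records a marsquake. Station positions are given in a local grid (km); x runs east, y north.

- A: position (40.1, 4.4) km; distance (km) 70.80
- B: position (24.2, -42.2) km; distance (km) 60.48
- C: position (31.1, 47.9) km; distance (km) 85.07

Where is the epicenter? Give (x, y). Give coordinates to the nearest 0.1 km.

-28.6 km east, -12.7 km north

Circle about each station: (x − 40.1)² + (y − 4.4)² = 70.80²; (x − 24.2)² + (y + 42.2)² = 60.48²; (x − 31.1)² + (y − 47.9)² = 85.07².
Subtracting pairs of circle equations eliminates x²+y² and gives linear equations (the radical axes):
-31.8 x − 93.2 y = 2093.92
-18.0 x + 87.0 y = -590.01
Solving the 2×2 system: x ≈ -28.6, y ≈ -12.7 km.
Check against A (with the unrounded x, y): √((x − 40.1)²+(y − 4.4)²) = 70.81 ≈ 70.80 km. ✓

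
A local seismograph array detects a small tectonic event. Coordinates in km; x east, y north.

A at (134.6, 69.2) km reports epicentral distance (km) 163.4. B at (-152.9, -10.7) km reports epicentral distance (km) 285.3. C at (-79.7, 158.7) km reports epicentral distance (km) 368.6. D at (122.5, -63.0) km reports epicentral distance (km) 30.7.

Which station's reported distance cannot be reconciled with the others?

Solve using three stations at a time. Using A, B, D (subtract circle equations pairwise → linear system) gives (x, y) ≈ (120.1, -93.5).
Distances from that point to each station vs reported:
  A: calculated 163.4 vs reported 163.4 → residual 0.0 km
  B: calculated 285.3 vs reported 285.3 → residual 0.0 km
  C: calculated 321.8 vs reported 368.6 → residual 46.8 km
  D: calculated 30.6 vs reported 30.7 → residual 0.1 km
A, B, D are mutually consistent (residuals ≈ 0); C is off by 46.8 km.

C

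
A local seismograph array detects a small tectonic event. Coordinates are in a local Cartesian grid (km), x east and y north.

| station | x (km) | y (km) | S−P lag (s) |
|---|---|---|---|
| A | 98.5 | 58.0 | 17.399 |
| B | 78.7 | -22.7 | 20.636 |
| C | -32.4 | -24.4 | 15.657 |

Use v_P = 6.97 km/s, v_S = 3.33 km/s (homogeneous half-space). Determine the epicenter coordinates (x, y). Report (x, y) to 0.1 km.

x ≈ -11.4 km, y ≈ 73.2 km

Distance from S−P lag: d = Δt · v_P v_S / (v_P − v_S) = Δt · (6.97·3.33)/(6.97−3.33) ≈ 6.3764·Δt.
So d_A = 110.94, d_B = 131.58, d_C = 99.84 km.
Circle about each station: (x − 98.5)² + (y − 58.0)² = 110.94²; (x − 78.7)² + (y + 22.7)² = 131.58²; (x + 32.4)² + (y + 24.4)² = 99.84².
Subtracting pairs of circle equations eliminates x²+y² and gives linear equations (the radical axes):
-39.6 x − 161.4 y = -11362.88
-261.8 x − 164.8 y = -9081.47
Solving the 2×2 system: x ≈ -11.4, y ≈ 73.2 km.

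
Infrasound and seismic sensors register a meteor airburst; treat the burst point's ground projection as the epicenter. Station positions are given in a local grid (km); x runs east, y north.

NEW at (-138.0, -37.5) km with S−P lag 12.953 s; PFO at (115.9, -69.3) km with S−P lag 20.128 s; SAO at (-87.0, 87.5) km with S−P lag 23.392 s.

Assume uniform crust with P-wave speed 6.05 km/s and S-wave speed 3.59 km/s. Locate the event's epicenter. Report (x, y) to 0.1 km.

Distance from S−P lag: d = Δt · v_P v_S / (v_P − v_S) = Δt · (6.05·3.59)/(6.05−3.59) ≈ 8.8291·Δt.
So d_NEW = 114.36, d_PFO = 177.71, d_SAO = 206.53 km.
Circle about each station: (x + 138.0)² + (y + 37.5)² = 114.36²; (x − 115.9)² + (y + 69.3)² = 177.71²; (x + 87.0)² + (y − 87.5)² = 206.53².
Subtracting pairs of circle equations eliminates x²+y² and gives linear equations (the radical axes):
507.8 x − 63.6 y = -20717.58
102.0 x + 250.0 y = -34801.43
Solving the 2×2 system: x ≈ -55.4, y ≈ -116.6 km.

(-55.4, -116.6)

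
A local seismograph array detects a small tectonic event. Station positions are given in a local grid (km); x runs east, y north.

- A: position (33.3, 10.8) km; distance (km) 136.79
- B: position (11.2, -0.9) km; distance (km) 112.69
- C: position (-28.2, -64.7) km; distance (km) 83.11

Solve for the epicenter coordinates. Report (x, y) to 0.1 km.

Circle about each station: (x − 33.3)² + (y − 10.8)² = 136.79²; (x − 11.2)² + (y + 0.9)² = 112.69²; (x + 28.2)² + (y + 64.7)² = 83.11².
Subtracting pairs of circle equations eliminates x²+y² and gives linear equations (the radical axes):
-44.2 x − 23.4 y = 4913.19
-123.0 x − 151.0 y = 15560.03
Solving the 2×2 system: x ≈ -99.5, y ≈ -22.0 km.
Check against A (with the unrounded x, y): √((x − 33.3)²+(y − 10.8)²) = 136.81 ≈ 136.79 km. ✓

-99.5 km east, -22.0 km north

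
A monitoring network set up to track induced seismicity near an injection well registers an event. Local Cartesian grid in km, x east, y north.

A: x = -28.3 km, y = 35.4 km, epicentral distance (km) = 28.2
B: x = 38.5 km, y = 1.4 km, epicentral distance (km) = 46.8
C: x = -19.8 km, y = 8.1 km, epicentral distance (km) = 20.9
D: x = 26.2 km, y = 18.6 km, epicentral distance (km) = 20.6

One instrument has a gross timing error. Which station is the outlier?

Solve using three stations at a time. Using A, B, C (subtract circle equations pairwise → linear system) gives (x, y) ≈ (-3.8, 21.5).
Distances from that point to each station vs reported:
  A: calculated 28.2 vs reported 28.2 → residual 0.0 km
  B: calculated 46.8 vs reported 46.8 → residual 0.0 km
  C: calculated 20.9 vs reported 20.9 → residual 0.0 km
  D: calculated 30.1 vs reported 20.6 → residual 9.5 km
A, B, C are mutually consistent (residuals ≈ 0); D is off by 9.5 km.

D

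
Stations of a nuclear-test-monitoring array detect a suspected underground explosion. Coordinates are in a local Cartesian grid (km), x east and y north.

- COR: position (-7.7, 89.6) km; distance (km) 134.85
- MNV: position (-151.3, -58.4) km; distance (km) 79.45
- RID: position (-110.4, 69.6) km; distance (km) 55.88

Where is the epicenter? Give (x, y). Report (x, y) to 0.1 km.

Circle about each station: (x + 7.7)² + (y − 89.6)² = 134.85²; (x + 151.3)² + (y + 58.4)² = 79.45²; (x + 110.4)² + (y − 69.6)² = 55.88².
Subtracting pairs of circle equations eliminates x²+y² and gives linear equations (the radical axes):
-287.2 x − 296.0 y = 30087.02
-205.4 x − 40.0 y = 24006.82
Solving the 2×2 system: x ≈ -119.7, y ≈ 14.5 km.

(-119.7, 14.5)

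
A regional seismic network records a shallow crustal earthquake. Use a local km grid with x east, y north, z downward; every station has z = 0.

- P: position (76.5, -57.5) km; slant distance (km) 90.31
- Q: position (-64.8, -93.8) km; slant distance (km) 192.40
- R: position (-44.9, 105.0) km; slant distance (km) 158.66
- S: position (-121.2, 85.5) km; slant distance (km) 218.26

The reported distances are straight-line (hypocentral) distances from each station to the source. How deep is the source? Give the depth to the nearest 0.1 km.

depth ≈ 43.1 km

Each station gives a sphere (x−x_i)² + (y−y_i)² + z² = d_i² (stations at z=0).
Subtracting the P sphere from Q and R: z² cancels, leaving linear equations in x and y:
-282.6 x − 72.6 y = -25022.88
-242.8 x + 325.0 y = -13134.59
Solving: x ≈ 82.998, y ≈ 21.592 km (keep extra digits for the depth step; rounded: 83.0, 21.6).
Then from the P sphere: z² = 90.31² − (x − 76.5)² − (y + 57.5)² with x = 82.998, y = 21.592, so z ≈ 43.106 ≈ 43.1 km.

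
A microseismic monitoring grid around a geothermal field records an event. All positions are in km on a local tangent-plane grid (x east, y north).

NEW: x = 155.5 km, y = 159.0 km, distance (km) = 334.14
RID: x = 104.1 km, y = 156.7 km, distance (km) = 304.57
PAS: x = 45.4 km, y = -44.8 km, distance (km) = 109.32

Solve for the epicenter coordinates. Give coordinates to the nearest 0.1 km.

Circle about each station: (x − 155.5)² + (y − 159.0)² = 334.14²; (x − 104.1)² + (y − 156.7)² = 304.57²; (x − 45.4)² + (y + 44.8)² = 109.32².
Subtracting pairs of circle equations eliminates x²+y² and gives linear equations (the radical axes):
-102.8 x − 4.6 y = 4817.10
-220.2 x − 407.6 y = 54305.63
Solving the 2×2 system: x ≈ -41.9, y ≈ -110.6 km.
Check against NEW (with the unrounded x, y): √((x − 155.5)²+(y − 159.0)²) = 334.14 ≈ 334.14 km. ✓

x ≈ -41.9 km, y ≈ -110.6 km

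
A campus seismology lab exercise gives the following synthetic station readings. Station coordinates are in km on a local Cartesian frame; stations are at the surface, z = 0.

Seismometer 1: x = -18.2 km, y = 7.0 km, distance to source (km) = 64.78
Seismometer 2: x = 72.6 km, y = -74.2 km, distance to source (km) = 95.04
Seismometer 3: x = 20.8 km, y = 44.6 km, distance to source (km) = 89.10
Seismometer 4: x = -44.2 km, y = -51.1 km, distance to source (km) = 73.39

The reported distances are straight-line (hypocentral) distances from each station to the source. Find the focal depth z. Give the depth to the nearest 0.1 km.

Each station gives a sphere (x−x_i)² + (y−y_i)² + z² = d_i² (stations at z=0).
Subtracting the Seismometer 1 sphere from Seismometer 2 and Seismometer 3: z² cancels, leaving linear equations in x and y:
181.6 x − 162.4 y = 5560.01
78.0 x + 75.2 y = -1700.80
Solving: x ≈ 5.391, y ≈ -28.208 km (keep extra digits for the depth step; rounded: 5.4, -28.2).
Then from the Seismometer 1 sphere: z² = 64.78² − (x + 18.2)² − (y − 7.0)² with x = 5.391, y = -28.208, so z ≈ 48.993 ≈ 49.0 km.
Check against Seismometer 4 (with the unrounded solution): distance 73.37 ≈ 73.39 km. ✓

depth ≈ 49.0 km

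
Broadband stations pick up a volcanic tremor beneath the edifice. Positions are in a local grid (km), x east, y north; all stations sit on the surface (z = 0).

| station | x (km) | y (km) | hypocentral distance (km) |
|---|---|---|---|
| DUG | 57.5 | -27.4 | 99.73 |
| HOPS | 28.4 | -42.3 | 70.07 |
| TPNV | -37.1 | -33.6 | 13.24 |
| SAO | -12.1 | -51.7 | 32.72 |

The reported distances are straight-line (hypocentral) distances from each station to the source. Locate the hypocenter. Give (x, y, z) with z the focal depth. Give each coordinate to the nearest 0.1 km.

x ≈ -40.8 km, y ≈ -40.3 km, depth ≈ 10.8 km

Each station gives a sphere (x−x_i)² + (y−y_i)² + z² = d_i² (stations at z=0).
Subtracting the DUG sphere from HOPS and TPNV: z² cancels, leaving linear equations in x and y:
-58.2 x − 29.8 y = 3575.11
-189.2 x − 12.4 y = 8219.14
Solving: x ≈ -40.801, y ≈ -40.284 km (keep extra digits for the depth step; rounded: -40.8, -40.3).
Then from the DUG sphere: z² = 99.73² − (x − 57.5)² − (y + 27.4)² with x = -40.801, y = -40.284, so z ≈ 10.816 ≈ 10.8 km.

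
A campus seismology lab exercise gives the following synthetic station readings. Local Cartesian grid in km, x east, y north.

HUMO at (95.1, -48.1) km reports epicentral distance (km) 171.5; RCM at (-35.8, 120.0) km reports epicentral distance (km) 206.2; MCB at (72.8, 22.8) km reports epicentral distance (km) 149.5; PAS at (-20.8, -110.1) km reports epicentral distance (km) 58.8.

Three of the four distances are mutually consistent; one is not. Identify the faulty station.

Solve using three stations at a time. Using HUMO, RCM, PAS (subtract circle equations pairwise → linear system) gives (x, y) ≈ (-72.8, -82.8).
Distances from that point to each station vs reported:
  HUMO: calculated 171.5 vs reported 171.5 → residual 0.0 km
  RCM: calculated 206.2 vs reported 206.2 → residual 0.0 km
  MCB: calculated 179.9 vs reported 149.5 → residual 30.4 km
  PAS: calculated 58.7 vs reported 58.8 → residual 0.1 km
HUMO, RCM, PAS are mutually consistent (residuals ≈ 0); MCB is off by 30.4 km.

MCB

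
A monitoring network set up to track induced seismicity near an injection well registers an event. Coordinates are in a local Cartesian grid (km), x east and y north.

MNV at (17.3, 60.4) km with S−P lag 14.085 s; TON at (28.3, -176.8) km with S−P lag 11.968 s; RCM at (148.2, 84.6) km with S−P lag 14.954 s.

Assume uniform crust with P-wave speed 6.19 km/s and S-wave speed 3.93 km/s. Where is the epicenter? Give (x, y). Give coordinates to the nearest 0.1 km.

97.6 km east, -68.2 km north

Distance from S−P lag: d = Δt · v_P v_S / (v_P − v_S) = Δt · (6.19·3.93)/(6.19−3.93) ≈ 10.7640·Δt.
So d_MNV = 151.61, d_TON = 128.82, d_RCM = 160.97 km.
Circle about each station: (x − 17.3)² + (y − 60.4)² = 151.61²; (x − 28.3)² + (y + 176.8)² = 128.82²; (x − 148.2)² + (y − 84.6)² = 160.97².
Subtracting pairs of circle equations eliminates x²+y² and gives linear equations (the radical axes):
22.0 x − 474.4 y = 34502.68
261.8 x + 48.4 y = 22247.20
Solving the 2×2 system: x ≈ 97.6, y ≈ -68.2 km.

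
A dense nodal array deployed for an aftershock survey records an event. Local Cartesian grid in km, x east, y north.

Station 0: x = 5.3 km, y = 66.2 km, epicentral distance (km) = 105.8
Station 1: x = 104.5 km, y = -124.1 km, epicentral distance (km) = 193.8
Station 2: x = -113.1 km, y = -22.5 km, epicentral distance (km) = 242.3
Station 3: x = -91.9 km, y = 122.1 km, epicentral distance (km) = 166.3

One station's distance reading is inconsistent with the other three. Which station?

Station 3

Solve using three stations at a time. Using Station 0, Station 1, Station 2 (subtract circle equations pairwise → linear system) gives (x, y) ≈ (111.0, 69.6).
Distances from that point to each station vs reported:
  Station 0: calculated 105.8 vs reported 105.8 → residual 0.0 km
  Station 1: calculated 193.8 vs reported 193.8 → residual 0.0 km
  Station 2: calculated 242.3 vs reported 242.3 → residual 0.0 km
  Station 3: calculated 209.6 vs reported 166.3 → residual 43.3 km
Station 0, Station 1, Station 2 are mutually consistent (residuals ≈ 0); Station 3 is off by 43.3 km.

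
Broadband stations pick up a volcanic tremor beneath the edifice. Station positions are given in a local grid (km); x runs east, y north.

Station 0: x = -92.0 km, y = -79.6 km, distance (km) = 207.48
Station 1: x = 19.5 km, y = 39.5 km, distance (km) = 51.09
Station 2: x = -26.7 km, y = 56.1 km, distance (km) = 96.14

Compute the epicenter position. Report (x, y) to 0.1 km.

Circle about each station: (x + 92.0)² + (y + 79.6)² = 207.48²; (x − 19.5)² + (y − 39.5)² = 51.09²; (x + 26.7)² + (y − 56.1)² = 96.14².
Subtracting the Station 0 equation from the Station 1 and Station 2 equations removes the quadratic terms:
223.0 x + 238.2 y = 27578.10
130.6 x + 271.4 y = 22864.99
Solving the 2×2 system: x ≈ 69.3, y ≈ 50.9 km.

(69.3, 50.9)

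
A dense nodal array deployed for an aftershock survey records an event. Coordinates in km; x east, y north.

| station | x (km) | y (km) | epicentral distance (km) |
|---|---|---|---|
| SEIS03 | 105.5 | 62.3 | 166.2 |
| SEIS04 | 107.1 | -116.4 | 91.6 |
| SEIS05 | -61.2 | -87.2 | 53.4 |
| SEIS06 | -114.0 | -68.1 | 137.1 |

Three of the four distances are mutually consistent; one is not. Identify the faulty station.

SEIS05

Solve using three stations at a time. Using SEIS03, SEIS04, SEIS06 (subtract circle equations pairwise → linear system) gives (x, y) ≈ (22.4, -81.6).
Distances from that point to each station vs reported:
  SEIS03: calculated 166.2 vs reported 166.2 → residual 0.0 km
  SEIS04: calculated 91.6 vs reported 91.6 → residual 0.0 km
  SEIS05: calculated 83.8 vs reported 53.4 → residual 30.4 km
  SEIS06: calculated 137.1 vs reported 137.1 → residual 0.0 km
SEIS03, SEIS04, SEIS06 are mutually consistent (residuals ≈ 0); SEIS05 is off by 30.4 km.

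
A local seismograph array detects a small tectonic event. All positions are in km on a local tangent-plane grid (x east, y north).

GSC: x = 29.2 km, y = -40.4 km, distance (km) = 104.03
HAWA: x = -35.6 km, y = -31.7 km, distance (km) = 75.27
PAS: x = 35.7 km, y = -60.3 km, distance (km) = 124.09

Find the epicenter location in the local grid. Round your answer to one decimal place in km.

Circle about each station: (x − 29.2)² + (y + 40.4)² = 104.03²; (x + 35.6)² + (y + 31.7)² = 75.27²; (x − 35.7)² + (y + 60.3)² = 124.09².
Subtracting the GSC equation from the HAWA and PAS equations removes the quadratic terms:
-129.6 x + 17.4 y = 4944.12
13.0 x − 39.8 y = -2150.31
Solving the 2×2 system: x ≈ -32.3, y ≈ 43.5 km.

x ≈ -32.3 km, y ≈ 43.5 km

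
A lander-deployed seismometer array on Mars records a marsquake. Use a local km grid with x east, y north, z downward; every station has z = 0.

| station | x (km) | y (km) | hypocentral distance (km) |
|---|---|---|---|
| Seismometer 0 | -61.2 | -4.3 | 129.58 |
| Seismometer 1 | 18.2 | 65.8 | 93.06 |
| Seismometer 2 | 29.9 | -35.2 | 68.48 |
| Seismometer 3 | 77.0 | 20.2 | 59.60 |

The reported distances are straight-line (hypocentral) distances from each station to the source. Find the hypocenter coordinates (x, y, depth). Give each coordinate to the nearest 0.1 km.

(57.3, -0.5, 52.3)

Each station gives a sphere (x−x_i)² + (y−y_i)² + z² = d_i² (stations at z=0).
Subtracting the Seismometer 0 sphere from Seismometer 1 and Seismometer 2: z² cancels, leaving linear equations in x and y:
158.8 x + 140.2 y = 9027.76
182.2 x − 61.8 y = 10470.59
Solving: x ≈ 57.296, y ≈ -0.505 km (keep extra digits for the depth step; rounded: 57.3, -0.5).
Then from the Seismometer 0 sphere: z² = 129.58² − (x + 61.2)² − (y + 4.3)² with x = 57.296, y = -0.505, so z ≈ 52.300 ≈ 52.3 km.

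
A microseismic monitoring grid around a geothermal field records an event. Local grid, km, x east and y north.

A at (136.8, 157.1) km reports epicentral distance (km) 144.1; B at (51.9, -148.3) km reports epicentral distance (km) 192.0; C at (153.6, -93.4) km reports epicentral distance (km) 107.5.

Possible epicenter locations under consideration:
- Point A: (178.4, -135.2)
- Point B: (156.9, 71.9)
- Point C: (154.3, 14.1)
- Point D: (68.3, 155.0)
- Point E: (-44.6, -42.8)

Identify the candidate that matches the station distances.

Point C

For each candidate, compare |candidate − station| to the reported distance:
Point A: residuals A 151.1, B 64.8, C 58.9 → max 151.1 km
Point B: residuals A 56.6, B 52.0, C 57.8 → max 57.8 km
Point C: residuals A 0.0, B 0.0, C 0.0 → max 0.0 km
Point D: residuals A 75.6, B 111.7, C 155.1 → max 155.1 km
Point E: residuals A 125.8, B 49.0, C 97.1 → max 125.8 km
Only Point C has all residuals ≈ 0.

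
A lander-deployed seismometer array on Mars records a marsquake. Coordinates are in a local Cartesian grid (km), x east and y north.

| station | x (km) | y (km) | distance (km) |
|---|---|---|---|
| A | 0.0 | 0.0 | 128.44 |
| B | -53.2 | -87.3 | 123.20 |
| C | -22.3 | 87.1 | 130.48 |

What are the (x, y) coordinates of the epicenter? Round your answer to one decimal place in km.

Circle about each station: x² + y² = 128.44²; (x + 53.2)² + (y + 87.3)² = 123.20²; (x + 22.3)² + (y − 87.1)² = 130.48².
Subtracting the A equation from the B and C equations removes the quadratic terms:
-106.4 x − 174.6 y = 11770.12
-44.6 x + 174.2 y = 7555.50
Solving the 2×2 system: x ≈ -128.0, y ≈ 10.6 km.

x ≈ -128.0 km, y ≈ 10.6 km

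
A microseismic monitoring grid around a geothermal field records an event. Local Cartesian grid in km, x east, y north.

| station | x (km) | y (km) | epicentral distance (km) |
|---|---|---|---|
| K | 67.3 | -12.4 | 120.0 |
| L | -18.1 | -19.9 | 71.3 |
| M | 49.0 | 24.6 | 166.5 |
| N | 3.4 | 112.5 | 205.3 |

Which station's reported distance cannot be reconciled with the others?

Solve using three stations at a time. Using K, L, N (subtract circle equations pairwise → linear system) gives (x, y) ≈ (-23.4, -91.1).
Distances from that point to each station vs reported:
  K: calculated 120.0 vs reported 120.0 → residual 0.0 km
  L: calculated 71.4 vs reported 71.3 → residual 0.1 km
  M: calculated 136.4 vs reported 166.5 → residual 30.1 km
  N: calculated 205.3 vs reported 205.3 → residual 0.0 km
K, L, N are mutually consistent (residuals ≈ 0); M is off by 30.1 km.

M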